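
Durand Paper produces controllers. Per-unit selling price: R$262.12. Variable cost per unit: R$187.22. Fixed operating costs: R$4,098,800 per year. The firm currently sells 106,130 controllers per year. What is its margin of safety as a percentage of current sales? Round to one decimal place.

48.4%

Contribution margin per unit = R$262.12 − R$187.22 = R$74.90. Break-even units = R$4,098,800 ÷ R$74.90 = 54,723.63; break-even revenue = 54,723.63 × R$262.12 = R$14,344,158.29.
Actual sales revenue = 106,130 × R$262.12 = R$27,818,795.60.
Margin of safety = (R$27,818,795.60 − R$14,344,158.29) ÷ R$27,818,795.60 = 48.4%.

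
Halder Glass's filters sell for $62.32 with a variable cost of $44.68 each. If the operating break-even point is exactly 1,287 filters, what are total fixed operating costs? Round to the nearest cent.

$22,702.68

Unit CM = price − variable cost = $62.32 − $44.68 = $17.64.
Since BE = FC / CM, FC = 1,287 × $17.64 = $22,702.68.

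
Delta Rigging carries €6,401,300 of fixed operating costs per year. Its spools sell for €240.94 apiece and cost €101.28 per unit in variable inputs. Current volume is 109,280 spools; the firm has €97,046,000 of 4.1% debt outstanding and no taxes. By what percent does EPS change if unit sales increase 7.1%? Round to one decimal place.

+22.2%

At 109,280 units, contribution = 109,280 × €139.66 = €15,262,044.80.
EBIT = €15,262,044.80 − €6,401,300 = €8,860,744.80.
Interest = €3,978,886.00, so EBIT − I = €4,881,858.80.
DCL = total CM / (EBIT − I) = €15,262,044.80 / €4,881,858.80 = 3.1263.
EPS therefore changes by 3.1263 × (+7.1%) = +22.2%.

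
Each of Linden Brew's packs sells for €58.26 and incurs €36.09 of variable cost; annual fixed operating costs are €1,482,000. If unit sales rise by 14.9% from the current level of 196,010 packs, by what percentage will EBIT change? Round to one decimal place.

+22.6%

Total contribution margin = 196,010 × €22.17 = €4,345,541.70.
Operating income = contribution − fixed costs = €4,345,541.70 − €1,482,000 = €2,863,541.70.
Degree of operating leverage = €4,345,541.70 / €2,863,541.70 = 1.5175.
%ΔEBIT = DOL × %ΔSales = 1.5175 × +14.9% = +22.6%.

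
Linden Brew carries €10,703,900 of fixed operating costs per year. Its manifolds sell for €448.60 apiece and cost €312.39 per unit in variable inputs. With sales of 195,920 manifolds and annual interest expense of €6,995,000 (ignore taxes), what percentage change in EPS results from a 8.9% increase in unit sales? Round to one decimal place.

+26.4%

Total contribution margin = 195,920 × €136.21 = €26,686,263.20.
Subtracting fixed costs: EBIT = €26,686,263.20 − €10,703,900 = €15,982,363.20.
Interest = €6,995,000.00, so EBIT − I = €8,987,363.20.
Degree of combined leverage = contribution ÷ (EBIT − I) = €26,686,263.20 ÷ €8,987,363.20 = 2.9693.
%ΔEPS = DCL × %ΔSales = 2.9693 × +8.9% = +26.4%.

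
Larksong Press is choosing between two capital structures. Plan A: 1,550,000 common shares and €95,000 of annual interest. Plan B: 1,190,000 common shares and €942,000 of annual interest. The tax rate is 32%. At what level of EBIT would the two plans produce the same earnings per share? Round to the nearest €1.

€3,741,806

Set EPS_A = EPS_B: (EBIT − €95,000)(1 − 0.32) ÷ 1,550,000 = (EBIT − €942,000)(1 − 0.32) ÷ 1,190,000.
The (1 − t) factor cancels: (EBIT − 95,000) × 1,190,000 = (EBIT − 942,000) × 1,550,000.
EBIT × (1,550,000 − 1,190,000) = 942,000 × 1,550,000 − 95,000 × 1,190,000 = 1,347,050,000,000, so EBIT = 1,347,050,000,000 ÷ 360,000 = 3,741,805.56.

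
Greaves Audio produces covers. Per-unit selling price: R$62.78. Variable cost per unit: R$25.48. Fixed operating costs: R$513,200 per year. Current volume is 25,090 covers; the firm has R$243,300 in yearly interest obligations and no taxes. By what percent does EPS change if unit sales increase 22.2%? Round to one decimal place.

+115.8%

Total contribution margin = 25,090 × R$37.30 = R$935,857.00.
EBIT = R$935,857.00 − R$513,200 = R$422,657.00.
Interest = R$243,300.00, so EBIT − I = R$179,357.00.
DCL = total CM / (EBIT − I) = R$935,857.00 / R$179,357.00 = 5.2178.
%ΔEPS = DCL × %ΔSales = 5.2178 × +22.2% = +115.8%.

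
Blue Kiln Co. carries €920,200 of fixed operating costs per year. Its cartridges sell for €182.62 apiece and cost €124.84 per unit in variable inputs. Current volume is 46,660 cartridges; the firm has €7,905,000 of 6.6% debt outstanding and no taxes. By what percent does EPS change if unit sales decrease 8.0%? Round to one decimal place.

-17.2%

Contribution at this volume is 46,660 × €57.78 = €2,696,014.80.
Operating income = contribution − fixed costs = €2,696,014.80 − €920,200 = €1,775,814.80.
Interest = €521,730.00, so EBIT − I = €1,254,084.80.
Degree of combined leverage = contribution ÷ (EBIT − I) = €2,696,014.80 ÷ €1,254,084.80 = 2.1498.
EPS therefore changes by 2.1498 × (-8.0%) = -17.2%.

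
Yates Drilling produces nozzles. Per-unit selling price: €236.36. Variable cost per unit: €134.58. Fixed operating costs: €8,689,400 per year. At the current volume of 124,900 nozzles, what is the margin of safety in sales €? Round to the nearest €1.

€9,342,286

Each unit contributes €236.36 − €134.58 = €101.78. Break-even units = €8,689,400 ÷ €101.78 = 85,374.34; break-even revenue = 85,374.34 × €236.36 = €20,179,078.25.
Actual sales revenue = 124,900 × €236.36 = €29,521,364.00.
Margin of safety = €29,521,364.00 − €20,179,078.25 = €9,342,286.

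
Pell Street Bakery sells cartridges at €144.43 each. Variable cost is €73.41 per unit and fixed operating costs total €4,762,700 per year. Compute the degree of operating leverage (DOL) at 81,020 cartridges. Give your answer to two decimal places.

Total contribution margin = 81,020 × €71.02 = €5,754,040.40.
Subtracting fixed costs: EBIT = €5,754,040.40 − €4,762,700 = €991,340.40.
DOL = contribution ÷ EBIT = €5,754,040.40 ÷ €991,340.40 = 5.8043.

5.80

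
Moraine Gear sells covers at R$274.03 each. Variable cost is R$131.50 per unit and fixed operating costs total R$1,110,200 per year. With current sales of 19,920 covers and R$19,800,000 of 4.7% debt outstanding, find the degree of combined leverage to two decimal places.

3.56

Total contribution margin = 19,920 × R$142.53 = R$2,839,197.60.
Subtracting fixed costs: EBIT = R$2,839,197.60 − R$1,110,200 = R$1,728,997.60. Interest = R$930,600.00.
DOL = R$2,839,197.60 ÷ R$1,728,997.60 = 1.6421; DFL = R$1,728,997.60 ÷ R$798,397.60 = 2.1656.
Combined leverage = 1.6421 × 2.1656 = 3.5561.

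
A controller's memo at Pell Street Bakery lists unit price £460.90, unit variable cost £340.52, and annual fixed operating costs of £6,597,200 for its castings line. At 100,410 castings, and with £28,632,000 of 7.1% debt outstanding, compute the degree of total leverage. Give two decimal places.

At 100,410 units, contribution = 100,410 × £120.38 = £12,087,355.80.
Subtracting fixed costs: EBIT = £12,087,355.80 − £6,597,200 = £5,490,155.80. Interest = £2,032,872.00.
DOL = £12,087,355.80 ÷ £5,490,155.80 = 2.2016; DFL = £5,490,155.80 ÷ £3,457,283.80 = 1.5880.
Combined leverage = 2.2016 × 1.5880 = 3.4961.

3.50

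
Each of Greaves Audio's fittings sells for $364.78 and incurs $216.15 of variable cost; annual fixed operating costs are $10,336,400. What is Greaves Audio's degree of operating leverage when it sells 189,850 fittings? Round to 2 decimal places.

1.58

Total contribution margin = 189,850 × $148.63 = $28,217,405.50.
EBIT = $28,217,405.50 − $10,336,400 = $17,881,005.50.
So DOL = total CM / EBIT = $28,217,405.50 / $17,881,005.50 = 1.5781.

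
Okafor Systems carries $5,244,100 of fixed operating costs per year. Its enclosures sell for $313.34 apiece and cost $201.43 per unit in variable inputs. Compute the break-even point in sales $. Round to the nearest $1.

$14,683,105

CM per unit = $313.34 − $201.43 = $111.91; CM ratio = $111.91 / $313.34 = 0.3572.
Break-even revenue = fixed costs × price ÷ CM = $5,244,100 × $313.34 ÷ $111.91 = $14,683,105.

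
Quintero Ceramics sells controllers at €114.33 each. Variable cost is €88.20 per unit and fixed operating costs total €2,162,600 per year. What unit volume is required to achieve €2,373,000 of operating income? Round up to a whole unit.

173,579 controllers

Contribution margin per unit = €114.33 − €88.20 = €26.13.
Units = (FC + target) / CM = (€2,162,600 + €2,373,000) / €26.13 = 173,578.26, so 173,579 controllers.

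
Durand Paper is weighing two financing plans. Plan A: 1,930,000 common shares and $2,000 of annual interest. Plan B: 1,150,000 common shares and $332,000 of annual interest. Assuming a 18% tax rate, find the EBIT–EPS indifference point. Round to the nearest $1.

Set EPS_A = EPS_B: (EBIT − $2,000)(1 − 0.18) ÷ 1,930,000 = (EBIT − $332,000)(1 − 0.18) ÷ 1,150,000.
Cancelling (1 − t) and cross-multiplying: 1,150,000·(EBIT − 2,000) = 1,930,000·(EBIT − 332,000).
EBIT × (1,930,000 − 1,150,000) = 332,000 × 1,930,000 − 2,000 × 1,150,000 = 638,460,000,000, so EBIT = 638,460,000,000 ÷ 780,000 = 818,538.46.

$818,538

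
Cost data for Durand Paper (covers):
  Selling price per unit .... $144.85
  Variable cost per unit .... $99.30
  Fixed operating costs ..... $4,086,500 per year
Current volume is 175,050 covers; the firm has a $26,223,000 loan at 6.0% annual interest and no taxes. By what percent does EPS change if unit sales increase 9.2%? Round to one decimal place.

+31.7%

Total contribution margin = 175,050 × $45.55 = $7,973,527.50.
Subtracting fixed costs: EBIT = $7,973,527.50 − $4,086,500 = $3,887,027.50.
After interest of $1,573,380.00, pre-tax earnings = $2,313,647.50.
Degree of combined leverage = contribution ÷ (EBIT − I) = $7,973,527.50 ÷ $2,313,647.50 = 3.4463.
EPS therefore changes by 3.4463 × (+9.2%) = +31.7%.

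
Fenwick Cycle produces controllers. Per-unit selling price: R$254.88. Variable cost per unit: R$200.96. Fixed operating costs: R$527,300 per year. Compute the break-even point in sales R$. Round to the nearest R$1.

CM per unit = R$254.88 − R$200.96 = R$53.92; CM ratio = R$53.92 / R$254.88 = 0.2116.
Break-even revenue = fixed costs × price ÷ CM = R$527,300 × R$254.88 ÷ R$53.92 = R$2,492,549.

R$2,492,549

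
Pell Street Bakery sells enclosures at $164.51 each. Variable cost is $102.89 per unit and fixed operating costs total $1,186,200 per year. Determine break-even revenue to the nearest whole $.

Contribution margin per unit = $164.51 − $102.89 = $61.62, a CM ratio of $61.62 ÷ $164.51 = 0.3746.
Break-even sales = FC ÷ CM ratio = $1,186,200 × $164.51 / $61.62 = $3,166,858.

$3,166,858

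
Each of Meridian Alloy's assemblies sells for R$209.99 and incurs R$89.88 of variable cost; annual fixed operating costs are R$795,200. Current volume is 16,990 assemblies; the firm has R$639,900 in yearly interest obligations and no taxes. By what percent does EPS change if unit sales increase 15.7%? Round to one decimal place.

+52.9%

Total contribution margin = 16,990 × R$120.11 = R$2,040,668.90.
Operating income = contribution − fixed costs = R$2,040,668.90 − R$795,200 = R$1,245,468.90.
Interest = R$639,900.00, so EBIT − I = R$605,568.90.
DCL = total CM / (EBIT − I) = R$2,040,668.90 / R$605,568.90 = 3.3698.
%ΔEPS = DCL × %ΔSales = 3.3698 × +15.7% = +52.9%.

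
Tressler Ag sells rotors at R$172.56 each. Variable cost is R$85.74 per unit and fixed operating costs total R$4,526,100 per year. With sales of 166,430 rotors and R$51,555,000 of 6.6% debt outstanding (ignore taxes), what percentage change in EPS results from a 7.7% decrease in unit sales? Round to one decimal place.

Contribution at this volume is 166,430 × R$86.82 = R$14,449,452.60.
Subtracting fixed costs: EBIT = R$14,449,452.60 − R$4,526,100 = R$9,923,352.60.
Interest = R$3,402,630.00, so EBIT − I = R$6,520,722.60.
Degree of combined leverage = contribution ÷ (EBIT − I) = R$14,449,452.60 ÷ R$6,520,722.60 = 2.2159.
%ΔEPS = DCL × %ΔSales = 2.2159 × -7.7% = -17.1%.

-17.1%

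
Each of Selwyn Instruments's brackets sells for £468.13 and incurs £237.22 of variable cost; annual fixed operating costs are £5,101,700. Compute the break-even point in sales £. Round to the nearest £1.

CM per unit = £468.13 − £237.22 = £230.91; CM ratio = £230.91 / £468.13 = 0.4933.
Break-even sales = FC ÷ CM ratio = £5,101,700 × £468.13 / £230.91 = £10,342,812.

£10,342,812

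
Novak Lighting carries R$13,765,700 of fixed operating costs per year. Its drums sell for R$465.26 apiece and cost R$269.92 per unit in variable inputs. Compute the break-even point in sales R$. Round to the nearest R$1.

CM per unit = R$465.26 − R$269.92 = R$195.34; CM ratio = R$195.34 / R$465.26 = 0.4199.
Break-even revenue = fixed costs × price ÷ CM = R$13,765,700 × R$465.26 ÷ R$195.34 = R$32,787,087.

R$32,787,087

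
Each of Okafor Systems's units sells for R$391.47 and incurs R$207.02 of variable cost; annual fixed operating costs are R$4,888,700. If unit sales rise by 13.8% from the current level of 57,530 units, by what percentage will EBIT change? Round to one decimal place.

Contribution at this volume is 57,530 × R$184.45 = R$10,611,408.50.
Subtracting fixed costs: EBIT = R$10,611,408.50 − R$4,888,700 = R$5,722,708.50.
DOL = contribution ÷ EBIT = R$10,611,408.50 ÷ R$5,722,708.50 = 1.8543.
So EBIT moves 1.8543 × (+13.8%) = +25.6%.

+25.6%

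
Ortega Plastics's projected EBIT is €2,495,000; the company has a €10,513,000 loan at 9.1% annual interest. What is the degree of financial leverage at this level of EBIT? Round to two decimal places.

Interest = €956,683.00.
DFL = EBIT ÷ (EBIT − I) = €2,495,000 ÷ (€2,495,000 − €956,683.00) = €2,495,000 ÷ €1,538,317.00 = 1.6219.

1.62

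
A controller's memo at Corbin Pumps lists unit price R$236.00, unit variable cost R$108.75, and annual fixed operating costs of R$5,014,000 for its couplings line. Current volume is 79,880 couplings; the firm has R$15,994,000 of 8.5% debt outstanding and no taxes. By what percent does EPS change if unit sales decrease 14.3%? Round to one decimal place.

At 79,880 units, contribution = 79,880 × R$127.25 = R$10,164,730.00.
Operating income = contribution − fixed costs = R$10,164,730.00 − R$5,014,000 = R$5,150,730.00.
After interest of R$1,359,490.00, pre-tax earnings = R$3,791,240.00.
Degree of combined leverage = contribution ÷ (EBIT − I) = R$10,164,730.00 ÷ R$3,791,240.00 = 2.6811.
EPS therefore changes by 2.6811 × (-14.3%) = -38.3%.

-38.3%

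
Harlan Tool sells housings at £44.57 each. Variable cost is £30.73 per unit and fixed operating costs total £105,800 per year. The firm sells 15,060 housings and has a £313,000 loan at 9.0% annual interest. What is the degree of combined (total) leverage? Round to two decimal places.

2.80

At 15,060 units, contribution = 15,060 × £13.84 = £208,430.40.
EBIT = £208,430.40 − £105,800 = £102,630.40. Interest = £28,170.00.
DOL = £208,430.40 ÷ £102,630.40 = 2.0309; DFL = £102,630.40 ÷ £74,460.40 = 1.3783.
DCL = DOL × DFL = 2.0309 × 1.3783 = 2.7992.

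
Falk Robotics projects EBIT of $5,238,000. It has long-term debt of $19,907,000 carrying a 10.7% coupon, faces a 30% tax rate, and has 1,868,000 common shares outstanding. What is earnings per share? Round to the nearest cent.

$1.16

Interest = $2,130,049.00, so EBT = $5,238,000 − $2,130,049.00 = $3,107,951.00.
After tax at 30%: net income = $3,107,951.00 × 0.70 = $2,175,565.70.
EPS = $2,175,565.70 ÷ 1,868,000 = $1.16.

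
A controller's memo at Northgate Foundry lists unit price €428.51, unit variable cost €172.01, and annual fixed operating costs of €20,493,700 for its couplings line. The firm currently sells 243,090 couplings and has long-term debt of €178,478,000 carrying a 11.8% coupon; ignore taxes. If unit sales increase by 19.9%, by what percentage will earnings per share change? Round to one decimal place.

+59.7%

At 243,090 units, contribution = 243,090 × €256.50 = €62,352,585.00.
EBIT = €62,352,585.00 − €20,493,700 = €41,858,885.00.
After interest of €21,060,404.00, pre-tax earnings = €20,798,481.00.
Degree of combined leverage = contribution ÷ (EBIT − I) = €62,352,585.00 ÷ €20,798,481.00 = 2.9979.
%ΔEPS = DCL × %ΔSales = 2.9979 × +19.9% = +59.7%.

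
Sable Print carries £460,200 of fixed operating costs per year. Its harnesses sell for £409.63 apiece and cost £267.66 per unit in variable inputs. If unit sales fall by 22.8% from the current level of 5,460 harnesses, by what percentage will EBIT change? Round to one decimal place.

At 5,460 units, contribution = 5,460 × £141.97 = £775,156.20.
EBIT = £775,156.20 − £460,200 = £314,956.20.
Degree of operating leverage = £775,156.20 / £314,956.20 = 2.4612.
Operating income changes by 2.4612 × -22.8% = -56.1%.

-56.1%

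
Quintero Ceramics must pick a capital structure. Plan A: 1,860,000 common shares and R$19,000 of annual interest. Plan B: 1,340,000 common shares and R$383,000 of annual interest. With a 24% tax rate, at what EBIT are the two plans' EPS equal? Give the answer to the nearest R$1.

At indifference, (EBIT − 19,000)(1 − t)/1,860,000 = (EBIT − 383,000)(1 − t)/1,340,000.
The (1 − t) factor cancels: (EBIT − 19,000) × 1,340,000 = (EBIT − 383,000) × 1,860,000.
EBIT × (1,860,000 − 1,340,000) = 383,000 × 1,860,000 − 19,000 × 1,340,000 = 686,920,000,000, so EBIT = 686,920,000,000 ÷ 520,000 = 1,321,000.00.

R$1,321,000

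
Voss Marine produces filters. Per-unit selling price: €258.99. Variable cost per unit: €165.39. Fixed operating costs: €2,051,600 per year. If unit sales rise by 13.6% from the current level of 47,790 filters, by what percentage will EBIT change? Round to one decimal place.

At 47,790 units, contribution = 47,790 × €93.60 = €4,473,144.00.
EBIT = €4,473,144.00 − €2,051,600 = €2,421,544.00.
So DOL = total CM / EBIT = €4,473,144.00 / €2,421,544.00 = 1.8472.
%ΔEBIT = DOL × %ΔSales = 1.8472 × +13.6% = +25.1%.

+25.1%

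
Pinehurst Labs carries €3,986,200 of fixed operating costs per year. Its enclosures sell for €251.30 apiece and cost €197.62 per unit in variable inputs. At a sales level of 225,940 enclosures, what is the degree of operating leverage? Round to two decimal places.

At 225,940 units, contribution = 225,940 × €53.68 = €12,128,459.20.
EBIT = €12,128,459.20 − €3,986,200 = €8,142,259.20.
So DOL = total CM / EBIT = €12,128,459.20 / €8,142,259.20 = 1.4896.

1.49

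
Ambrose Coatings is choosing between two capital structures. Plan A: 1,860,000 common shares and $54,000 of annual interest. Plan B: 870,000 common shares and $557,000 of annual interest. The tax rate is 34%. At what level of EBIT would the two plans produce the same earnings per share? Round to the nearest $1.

$999,030

Set EPS_A = EPS_B: (EBIT − $54,000)(1 − 0.34) ÷ 1,860,000 = (EBIT − $557,000)(1 − 0.34) ÷ 870,000.
Cancelling (1 − t) and cross-multiplying: 870,000·(EBIT − 54,000) = 1,860,000·(EBIT − 557,000).
EBIT × (1,860,000 − 870,000) = 557,000 × 1,860,000 − 54,000 × 870,000 = 989,040,000,000, so EBIT = 989,040,000,000 ÷ 990,000 = 999,030.30.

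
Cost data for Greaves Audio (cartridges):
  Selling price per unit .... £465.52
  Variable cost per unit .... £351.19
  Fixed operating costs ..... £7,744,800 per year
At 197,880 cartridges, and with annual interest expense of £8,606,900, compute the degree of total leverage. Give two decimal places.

Contribution at this volume is 197,880 × £114.33 = £22,623,620.40.
Subtracting fixed costs: EBIT = £22,623,620.40 − £7,744,800 = £14,878,820.40. Interest = £8,606,900.00, so EBIT − I = £6,271,920.40.
DCL = contribution ÷ (EBIT − I) = £22,623,620.40 ÷ £6,271,920.40 = 3.6071.

3.61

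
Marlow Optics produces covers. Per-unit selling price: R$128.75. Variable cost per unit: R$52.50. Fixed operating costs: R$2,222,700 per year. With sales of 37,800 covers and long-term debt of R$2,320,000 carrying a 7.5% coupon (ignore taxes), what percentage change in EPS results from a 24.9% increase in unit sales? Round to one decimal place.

+147.8%

Total contribution margin = 37,800 × R$76.25 = R$2,882,250.00.
Operating income = contribution − fixed costs = R$2,882,250.00 − R$2,222,700 = R$659,550.00.
After interest of R$174,000.00, pre-tax earnings = R$485,550.00.
DCL = total CM / (EBIT − I) = R$2,882,250.00 / R$485,550.00 = 5.9361.
%ΔEPS = DCL × %ΔSales = 5.9361 × +24.9% = +147.8%.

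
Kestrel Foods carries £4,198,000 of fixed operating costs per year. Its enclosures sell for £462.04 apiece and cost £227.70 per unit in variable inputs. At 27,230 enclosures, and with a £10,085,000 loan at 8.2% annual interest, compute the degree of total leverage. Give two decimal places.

4.71

Total contribution margin = 27,230 × £234.34 = £6,381,078.20.
EBIT = £6,381,078.20 − £4,198,000 = £2,183,078.20. Interest = £826,970.00.
DOL = £6,381,078.20 ÷ £2,183,078.20 = 2.9230; DFL = £2,183,078.20 ÷ £1,356,108.20 = 1.6098.
DCL = DOL × DFL = 2.9230 × 1.6098 = 4.7054.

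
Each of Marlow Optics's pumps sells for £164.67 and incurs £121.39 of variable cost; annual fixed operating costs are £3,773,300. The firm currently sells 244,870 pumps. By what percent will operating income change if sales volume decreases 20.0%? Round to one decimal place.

At 244,870 units, contribution = 244,870 × £43.28 = £10,597,973.60.
EBIT = £10,597,973.60 − £3,773,300 = £6,824,673.60.
Degree of operating leverage = £10,597,973.60 / £6,824,673.60 = 1.5529.
Operating income changes by 1.5529 × -20.0% = -31.1%.

-31.1%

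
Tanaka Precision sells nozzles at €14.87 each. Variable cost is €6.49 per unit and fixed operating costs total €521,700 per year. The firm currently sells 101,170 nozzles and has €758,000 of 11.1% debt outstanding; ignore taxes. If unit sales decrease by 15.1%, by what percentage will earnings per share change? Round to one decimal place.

Contribution at this volume is 101,170 × €8.38 = €847,804.60.
Operating income = contribution − fixed costs = €847,804.60 − €521,700 = €326,104.60.
After interest of €84,138.00, pre-tax earnings = €241,966.60.
DCL = total CM / (EBIT − I) = €847,804.60 / €241,966.60 = 3.5038.
%ΔEPS = DCL × %ΔSales = 3.5038 × -15.1% = -52.9%.

-52.9%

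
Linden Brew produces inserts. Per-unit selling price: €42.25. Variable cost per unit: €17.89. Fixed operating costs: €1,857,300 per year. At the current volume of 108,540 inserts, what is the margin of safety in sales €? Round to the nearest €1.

Unit CM = price − variable cost = €42.25 − €17.89 = €24.36. Break-even units = €1,857,300 ÷ €24.36 = 76,243.84; break-even revenue = 76,243.84 × €42.25 = €3,221,302.34.
Current sales = 108,540 × €42.25 = €4,585,815.00.
Margin of safety = €4,585,815.00 − €3,221,302.34 = €1,364,513.

€1,364,513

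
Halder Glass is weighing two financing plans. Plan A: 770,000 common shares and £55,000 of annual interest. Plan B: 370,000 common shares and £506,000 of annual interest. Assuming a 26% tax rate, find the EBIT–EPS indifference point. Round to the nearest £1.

Set EPS_A = EPS_B: (EBIT − £55,000)(1 − 0.26) ÷ 770,000 = (EBIT − £506,000)(1 − 0.26) ÷ 370,000.
Cancelling (1 − t) and cross-multiplying: 370,000·(EBIT − 55,000) = 770,000·(EBIT − 506,000).
EBIT × (770,000 − 370,000) = 506,000 × 770,000 − 55,000 × 370,000 = 369,270,000,000, so EBIT = 369,270,000,000 ÷ 400,000 = 923,175.00.

£923,175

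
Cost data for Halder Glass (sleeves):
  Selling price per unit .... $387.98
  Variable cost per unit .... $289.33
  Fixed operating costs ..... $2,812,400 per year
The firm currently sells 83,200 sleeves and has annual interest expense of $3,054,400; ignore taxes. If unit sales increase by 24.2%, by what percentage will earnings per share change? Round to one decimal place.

Total contribution margin = 83,200 × $98.65 = $8,207,680.00.
Subtracting fixed costs: EBIT = $8,207,680.00 − $2,812,400 = $5,395,280.00.
Interest = $3,054,400.00, so EBIT − I = $2,340,880.00.
DCL = total CM / (EBIT − I) = $8,207,680.00 / $2,340,880.00 = 3.5062.
%ΔEPS = DCL × %ΔSales = 3.5062 × +24.2% = +84.9%.

+84.9%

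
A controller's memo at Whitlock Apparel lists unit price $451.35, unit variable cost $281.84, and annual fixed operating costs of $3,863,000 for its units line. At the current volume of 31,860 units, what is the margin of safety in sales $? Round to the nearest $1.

Contribution margin per unit = $451.35 − $281.84 = $169.51. Break-even units = $3,863,000 ÷ $169.51 = 22,789.22; break-even revenue = 22,789.22 × $451.35 = $10,285,912.63.
Current sales = 31,860 × $451.35 = $14,380,011.00.
Margin of safety = $14,380,011.00 − $10,285,912.63 = $4,094,098.

$4,094,098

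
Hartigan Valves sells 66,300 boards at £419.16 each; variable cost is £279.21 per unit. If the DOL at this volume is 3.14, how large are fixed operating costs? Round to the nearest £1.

£6,323,690

At 66,300 units, contribution = 66,300 × £139.95 = £9,278,685.00.
DOL = contribution / EBIT, so EBIT = £9,278,685.00 / 3.14 = £2,954,995.22.
Fixed costs = CM − EBIT = £9,278,685.00 − £2,954,995.22 = £6,323,690.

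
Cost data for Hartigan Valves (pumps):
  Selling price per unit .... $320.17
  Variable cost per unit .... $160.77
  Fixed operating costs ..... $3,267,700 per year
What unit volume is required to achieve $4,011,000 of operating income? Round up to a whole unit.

45,664 pumps

Each unit contributes $320.17 − $160.77 = $159.40.
Need Q such that Q × $159.40 − $3,267,700 = $4,011,000, i.e. Q = $7,278,700 / $159.40 = 45,663.11 → 45,664.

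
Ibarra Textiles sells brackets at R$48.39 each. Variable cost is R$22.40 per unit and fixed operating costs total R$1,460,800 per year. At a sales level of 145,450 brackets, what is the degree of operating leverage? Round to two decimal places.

At 145,450 units, contribution = 145,450 × R$25.99 = R$3,780,245.50.
EBIT = R$3,780,245.50 − R$1,460,800 = R$2,319,445.50.
DOL = contribution ÷ EBIT = R$3,780,245.50 ÷ R$2,319,445.50 = 1.6298.

1.63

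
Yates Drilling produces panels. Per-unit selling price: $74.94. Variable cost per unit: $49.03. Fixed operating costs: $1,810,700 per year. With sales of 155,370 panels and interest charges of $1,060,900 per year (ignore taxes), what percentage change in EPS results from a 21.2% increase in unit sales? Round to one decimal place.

+74.0%

At 155,370 units, contribution = 155,370 × $25.91 = $4,025,636.70.
Operating income = contribution − fixed costs = $4,025,636.70 − $1,810,700 = $2,214,936.70.
Interest = $1,060,900.00, so EBIT − I = $1,154,036.70.
Degree of combined leverage = contribution ÷ (EBIT − I) = $4,025,636.70 ÷ $1,154,036.70 = 3.4883.
%ΔEPS = DCL × %ΔSales = 3.4883 × +21.2% = +74.0%.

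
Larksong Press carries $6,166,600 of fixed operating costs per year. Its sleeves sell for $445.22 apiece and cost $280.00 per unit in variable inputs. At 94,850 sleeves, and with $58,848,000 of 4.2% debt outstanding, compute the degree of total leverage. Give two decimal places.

2.23

At 94,850 units, contribution = 94,850 × $165.22 = $15,671,117.00.
Subtracting fixed costs: EBIT = $15,671,117.00 − $6,166,600 = $9,504,517.00. Interest = $2,471,616.00.
DOL = $15,671,117.00 ÷ $9,504,517.00 = 1.6488; DFL = $9,504,517.00 ÷ $7,032,901.00 = 1.3514.
DCL = DOL × DFL = 1.6488 × 1.3514 = 2.2282.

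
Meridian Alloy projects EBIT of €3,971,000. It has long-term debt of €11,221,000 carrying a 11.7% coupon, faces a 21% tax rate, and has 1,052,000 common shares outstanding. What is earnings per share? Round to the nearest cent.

€2.00

Pre-tax income = €3,971,000 − €1,312,857.00 = €2,658,143.00.
After tax at 21%: net income = €2,658,143.00 × 0.79 = €2,099,932.97.
EPS = €2,099,932.97 ÷ 1,052,000 = €2.00.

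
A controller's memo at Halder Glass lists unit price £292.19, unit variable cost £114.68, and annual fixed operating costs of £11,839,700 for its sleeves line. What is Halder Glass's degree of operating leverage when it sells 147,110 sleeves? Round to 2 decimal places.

Total contribution margin = 147,110 × £177.51 = £26,113,496.10.
Operating income = contribution − fixed costs = £26,113,496.10 − £11,839,700 = £14,273,796.10.
DOL = contribution ÷ EBIT = £26,113,496.10 ÷ £14,273,796.10 = 1.8295.

1.83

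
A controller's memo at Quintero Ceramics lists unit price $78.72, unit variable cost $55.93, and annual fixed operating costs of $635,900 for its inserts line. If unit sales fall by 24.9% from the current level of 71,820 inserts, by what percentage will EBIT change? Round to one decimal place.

-40.7%

Contribution at this volume is 71,820 × $22.79 = $1,636,777.80.
EBIT = $1,636,777.80 − $635,900 = $1,000,877.80.
Degree of operating leverage = $1,636,777.80 / $1,000,877.80 = 1.6353.
Operating income changes by 1.6353 × -24.9% = -40.7%.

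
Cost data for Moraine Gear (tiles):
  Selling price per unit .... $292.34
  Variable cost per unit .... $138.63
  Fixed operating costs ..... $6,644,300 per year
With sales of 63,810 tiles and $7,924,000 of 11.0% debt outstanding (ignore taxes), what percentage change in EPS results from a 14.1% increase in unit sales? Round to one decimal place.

At 63,810 units, contribution = 63,810 × $153.71 = $9,808,235.10.
Subtracting fixed costs: EBIT = $9,808,235.10 − $6,644,300 = $3,163,935.10.
Interest = $871,640.00, so EBIT − I = $2,292,295.10.
Degree of combined leverage = contribution ÷ (EBIT − I) = $9,808,235.10 ÷ $2,292,295.10 = 4.2788.
%ΔEPS = DCL × %ΔSales = 4.2788 × +14.1% = +60.3%.

+60.3%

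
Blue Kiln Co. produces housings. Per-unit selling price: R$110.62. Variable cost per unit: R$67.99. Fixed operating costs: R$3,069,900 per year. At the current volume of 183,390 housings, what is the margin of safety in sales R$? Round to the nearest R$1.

R$12,320,561

Unit CM = price − variable cost = R$110.62 − R$67.99 = R$42.63. Break-even units = R$3,069,900 ÷ R$42.63 = 72,012.67; break-even revenue = 72,012.67 × R$110.62 = R$7,966,041.24.
Actual sales revenue = 183,390 × R$110.62 = R$20,286,601.80.
Margin of safety = R$20,286,601.80 − R$7,966,041.24 = R$12,320,561.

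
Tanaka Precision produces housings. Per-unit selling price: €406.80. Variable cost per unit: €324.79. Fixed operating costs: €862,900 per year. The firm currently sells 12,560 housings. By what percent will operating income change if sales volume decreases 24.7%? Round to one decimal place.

-152.2%

Total contribution margin = 12,560 × €82.01 = €1,030,045.60.
Operating income = contribution − fixed costs = €1,030,045.60 − €862,900 = €167,145.60.
So DOL = total CM / EBIT = €1,030,045.60 / €167,145.60 = 6.1626.
So EBIT moves 6.1626 × (-24.7%) = -152.2%.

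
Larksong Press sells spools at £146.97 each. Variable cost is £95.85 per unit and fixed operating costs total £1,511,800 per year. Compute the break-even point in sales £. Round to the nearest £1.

£4,346,425

CM per unit = £146.97 − £95.85 = £51.12; CM ratio = £51.12 / £146.97 = 0.3478.
Break-even revenue = fixed costs × price ÷ CM = £1,511,800 × £146.97 ÷ £51.12 = £4,346,425.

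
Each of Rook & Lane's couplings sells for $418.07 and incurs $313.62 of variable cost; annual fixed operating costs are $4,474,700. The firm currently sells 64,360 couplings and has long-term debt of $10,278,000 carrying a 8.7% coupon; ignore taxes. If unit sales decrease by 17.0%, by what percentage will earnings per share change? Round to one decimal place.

-84.4%

Total contribution margin = 64,360 × $104.45 = $6,722,402.00.
EBIT = $6,722,402.00 − $4,474,700 = $2,247,702.00.
Interest = $894,186.00, so EBIT − I = $1,353,516.00.
Degree of combined leverage = contribution ÷ (EBIT − I) = $6,722,402.00 ÷ $1,353,516.00 = 4.9666.
EPS therefore changes by 4.9666 × (-17.0%) = -84.4%.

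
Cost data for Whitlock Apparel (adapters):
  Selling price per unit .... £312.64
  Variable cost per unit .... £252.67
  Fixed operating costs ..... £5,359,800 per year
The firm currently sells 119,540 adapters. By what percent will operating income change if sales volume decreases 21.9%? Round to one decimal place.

-86.8%

Total contribution margin = 119,540 × £59.97 = £7,168,813.80.
Operating income = contribution − fixed costs = £7,168,813.80 − £5,359,800 = £1,809,013.80.
Degree of operating leverage = £7,168,813.80 / £1,809,013.80 = 3.9628.
So EBIT moves 3.9628 × (-21.9%) = -86.8%.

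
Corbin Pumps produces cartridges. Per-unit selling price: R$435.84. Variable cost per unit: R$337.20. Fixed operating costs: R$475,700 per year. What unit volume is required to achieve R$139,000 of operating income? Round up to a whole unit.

6,232 cartridges

Each unit contributes R$435.84 − R$337.20 = R$98.64.
Units = (FC + target) / CM = (R$475,700 + R$139,000) / R$98.64 = 6,231.75, so 6,232 cartridges.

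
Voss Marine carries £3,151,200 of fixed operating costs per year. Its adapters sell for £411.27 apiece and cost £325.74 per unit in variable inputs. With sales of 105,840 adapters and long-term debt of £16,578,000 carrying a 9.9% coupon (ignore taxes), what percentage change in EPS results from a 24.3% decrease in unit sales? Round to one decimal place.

-51.6%

Total contribution margin = 105,840 × £85.53 = £9,052,495.20.
Subtracting fixed costs: EBIT = £9,052,495.20 − £3,151,200 = £5,901,295.20.
Interest = £1,641,222.00, so EBIT − I = £4,260,073.20.
Degree of combined leverage = contribution ÷ (EBIT − I) = £9,052,495.20 ÷ £4,260,073.20 = 2.1250.
EPS therefore changes by 2.1250 × (-24.3%) = -51.6%.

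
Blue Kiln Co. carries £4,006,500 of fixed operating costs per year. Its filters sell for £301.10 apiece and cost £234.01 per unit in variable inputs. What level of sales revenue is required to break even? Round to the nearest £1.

£17,981,177

Contribution margin per unit = £301.10 − £234.01 = £67.09, a CM ratio of £67.09 ÷ £301.10 = 0.2228.
Break-even revenue = fixed costs × price ÷ CM = £4,006,500 × £301.10 ÷ £67.09 = £17,981,177.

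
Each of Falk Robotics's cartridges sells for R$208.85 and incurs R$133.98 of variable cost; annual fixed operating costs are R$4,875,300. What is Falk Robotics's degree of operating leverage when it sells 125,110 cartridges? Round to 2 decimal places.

Contribution at this volume is 125,110 × R$74.87 = R$9,366,985.70.
EBIT = R$9,366,985.70 − R$4,875,300 = R$4,491,685.70.
Degree of operating leverage = R$9,366,985.70 / R$4,491,685.70 = 2.0854.

2.09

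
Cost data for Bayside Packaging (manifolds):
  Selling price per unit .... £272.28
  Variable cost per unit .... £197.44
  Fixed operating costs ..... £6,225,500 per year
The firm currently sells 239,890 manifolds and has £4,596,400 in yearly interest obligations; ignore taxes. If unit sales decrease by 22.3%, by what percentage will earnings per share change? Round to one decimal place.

Contribution at this volume is 239,890 × £74.84 = £17,953,367.60.
EBIT = £17,953,367.60 − £6,225,500 = £11,727,867.60.
After interest of £4,596,400.00, pre-tax earnings = £7,131,467.60.
Degree of combined leverage = contribution ÷ (EBIT − I) = £17,953,367.60 ÷ £7,131,467.60 = 2.5175.
EPS therefore changes by 2.5175 × (-22.3%) = -56.1%.

-56.1%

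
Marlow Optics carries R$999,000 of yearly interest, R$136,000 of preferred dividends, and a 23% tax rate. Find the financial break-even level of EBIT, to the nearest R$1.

Preferred dividends are paid after tax, so their pre-tax equivalent is R$136,000 ÷ (1 − 0.23) = R$176,623.38.
Financial break-even EBIT = interest + D_p ÷ (1 − t) = R$999,000 + R$176,623.38 = R$1,175,623.38.

R$1,175,623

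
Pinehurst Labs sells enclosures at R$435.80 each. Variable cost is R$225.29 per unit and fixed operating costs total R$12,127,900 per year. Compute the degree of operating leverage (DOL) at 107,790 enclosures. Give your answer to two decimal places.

Contribution at this volume is 107,790 × R$210.51 = R$22,690,872.90.
EBIT = R$22,690,872.90 − R$12,127,900 = R$10,562,972.90.
So DOL = total CM / EBIT = R$22,690,872.90 / R$10,562,972.90 = 2.1482.

2.15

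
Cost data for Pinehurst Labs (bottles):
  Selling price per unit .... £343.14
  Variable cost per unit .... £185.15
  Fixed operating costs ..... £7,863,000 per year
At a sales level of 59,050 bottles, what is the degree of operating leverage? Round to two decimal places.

At 59,050 units, contribution = 59,050 × £157.99 = £9,329,309.50.
Subtracting fixed costs: EBIT = £9,329,309.50 − £7,863,000 = £1,466,309.50.
Degree of operating leverage = £9,329,309.50 / £1,466,309.50 = 6.3624.

6.36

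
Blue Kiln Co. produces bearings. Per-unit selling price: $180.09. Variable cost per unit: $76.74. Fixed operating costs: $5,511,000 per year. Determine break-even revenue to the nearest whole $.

CM per unit = $180.09 − $76.74 = $103.35; CM ratio = $103.35 / $180.09 = 0.5739.
Break-even revenue = fixed costs × price ÷ CM = $5,511,000 × $180.09 ÷ $103.35 = $9,603,057.

$9,603,057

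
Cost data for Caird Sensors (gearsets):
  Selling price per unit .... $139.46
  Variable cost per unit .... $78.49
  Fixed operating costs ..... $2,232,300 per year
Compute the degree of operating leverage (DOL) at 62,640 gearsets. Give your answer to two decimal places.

Contribution at this volume is 62,640 × $60.97 = $3,819,160.80.
EBIT = $3,819,160.80 − $2,232,300 = $1,586,860.80.
Degree of operating leverage = $3,819,160.80 / $1,586,860.80 = 2.4067.

2.41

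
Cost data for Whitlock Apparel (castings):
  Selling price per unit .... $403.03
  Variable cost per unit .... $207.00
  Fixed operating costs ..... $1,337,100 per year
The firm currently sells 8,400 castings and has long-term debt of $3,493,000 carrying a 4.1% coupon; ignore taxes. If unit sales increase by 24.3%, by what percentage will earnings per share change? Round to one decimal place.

+240.6%

Total contribution margin = 8,400 × $196.03 = $1,646,652.00.
EBIT = $1,646,652.00 − $1,337,100 = $309,552.00.
After interest of $143,213.00, pre-tax earnings = $166,339.00.
Degree of combined leverage = contribution ÷ (EBIT − I) = $1,646,652.00 ÷ $166,339.00 = 9.8994.
%ΔEPS = DCL × %ΔSales = 9.8994 × +24.3% = +240.6%.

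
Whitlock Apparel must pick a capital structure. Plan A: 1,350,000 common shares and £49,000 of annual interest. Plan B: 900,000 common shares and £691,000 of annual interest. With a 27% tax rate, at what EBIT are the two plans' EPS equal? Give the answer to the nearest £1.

£1,975,000

Set EPS_A = EPS_B: (EBIT − £49,000)(1 − 0.27) ÷ 1,350,000 = (EBIT − £691,000)(1 − 0.27) ÷ 900,000.
The (1 − t) factor cancels: (EBIT − 49,000) × 900,000 = (EBIT − 691,000) × 1,350,000.
Solving, EBIT = (691,000·1,350,000 − 49,000·900,000) / (1,350,000 − 900,000) = 888,750,000,000 / 450,000 = 1,975,000.00.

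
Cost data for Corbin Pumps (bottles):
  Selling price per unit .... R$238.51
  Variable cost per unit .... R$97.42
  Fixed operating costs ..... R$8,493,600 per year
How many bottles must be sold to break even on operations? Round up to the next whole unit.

60,200 bottles

Each unit contributes R$238.51 − R$97.42 = R$141.09.
Break-even volume = fixed costs ÷ CM per unit = R$8,493,600 ÷ R$141.09 = 60,199.87, so 60,200 bottles.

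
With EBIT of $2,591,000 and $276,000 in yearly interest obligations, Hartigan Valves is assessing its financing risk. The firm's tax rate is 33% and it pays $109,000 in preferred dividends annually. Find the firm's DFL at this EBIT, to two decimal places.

Annual interest charges come to $276,000.00.
Pre-tax preferred-dividend burden = $109,000 ÷ (1 − 0.33) = $162,686.57.
DFL = EBIT ÷ [EBIT − I − D_p/(1−t)] = $2,591,000 ÷ [$2,591,000 − $276,000.00 − $162,686.57] = $2,591,000 ÷ $2,152,313.43 = 1.2038.

1.20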